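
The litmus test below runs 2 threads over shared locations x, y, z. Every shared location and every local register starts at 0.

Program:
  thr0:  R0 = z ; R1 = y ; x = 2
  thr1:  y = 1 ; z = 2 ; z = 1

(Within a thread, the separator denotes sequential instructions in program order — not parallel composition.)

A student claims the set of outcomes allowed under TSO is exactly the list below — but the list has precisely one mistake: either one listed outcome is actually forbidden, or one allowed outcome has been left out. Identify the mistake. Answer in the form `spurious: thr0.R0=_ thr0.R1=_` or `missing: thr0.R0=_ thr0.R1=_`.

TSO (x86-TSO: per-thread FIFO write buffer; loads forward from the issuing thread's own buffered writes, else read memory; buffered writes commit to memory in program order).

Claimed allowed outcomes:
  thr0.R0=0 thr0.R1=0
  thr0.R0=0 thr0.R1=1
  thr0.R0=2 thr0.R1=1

outcome vector order: (thr0.R0,thr0.R1)
TSO: 4 outcomes — {(0,0); (0,1); (1,1); (2,1)}
TSO∖claimed = {(1,1)}

missing: thr0.R0=1 thr0.R1=1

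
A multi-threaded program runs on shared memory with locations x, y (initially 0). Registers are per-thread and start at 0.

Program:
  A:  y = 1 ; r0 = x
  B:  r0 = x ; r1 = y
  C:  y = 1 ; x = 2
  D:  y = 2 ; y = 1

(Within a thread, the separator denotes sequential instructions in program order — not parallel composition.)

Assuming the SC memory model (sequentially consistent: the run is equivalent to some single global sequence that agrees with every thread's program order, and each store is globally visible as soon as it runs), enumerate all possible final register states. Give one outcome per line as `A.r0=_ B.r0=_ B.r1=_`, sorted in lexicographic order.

outcome vector order: (A.r0,B.r0,B.r1)
|SC outcomes| = 10

A.r0=0 B.r0=0 B.r1=0
A.r0=0 B.r0=0 B.r1=1
A.r0=0 B.r0=0 B.r1=2
A.r0=0 B.r0=2 B.r1=1
A.r0=0 B.r0=2 B.r1=2
A.r0=2 B.r0=0 B.r1=0
A.r0=2 B.r0=0 B.r1=1
A.r0=2 B.r0=0 B.r1=2
A.r0=2 B.r0=2 B.r1=1
A.r0=2 B.r0=2 B.r1=2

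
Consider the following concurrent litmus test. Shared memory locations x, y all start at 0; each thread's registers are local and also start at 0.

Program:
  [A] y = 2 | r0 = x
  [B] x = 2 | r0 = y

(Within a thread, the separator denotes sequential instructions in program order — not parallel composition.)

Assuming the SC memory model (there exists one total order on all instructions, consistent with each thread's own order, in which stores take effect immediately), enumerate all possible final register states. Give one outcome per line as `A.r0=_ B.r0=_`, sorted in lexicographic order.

A.r0=0 B.r0=2
A.r0=2 B.r0=0
A.r0=2 B.r0=2

outcome vector order: (A.r0,B.r0)
|SC outcomes| = 3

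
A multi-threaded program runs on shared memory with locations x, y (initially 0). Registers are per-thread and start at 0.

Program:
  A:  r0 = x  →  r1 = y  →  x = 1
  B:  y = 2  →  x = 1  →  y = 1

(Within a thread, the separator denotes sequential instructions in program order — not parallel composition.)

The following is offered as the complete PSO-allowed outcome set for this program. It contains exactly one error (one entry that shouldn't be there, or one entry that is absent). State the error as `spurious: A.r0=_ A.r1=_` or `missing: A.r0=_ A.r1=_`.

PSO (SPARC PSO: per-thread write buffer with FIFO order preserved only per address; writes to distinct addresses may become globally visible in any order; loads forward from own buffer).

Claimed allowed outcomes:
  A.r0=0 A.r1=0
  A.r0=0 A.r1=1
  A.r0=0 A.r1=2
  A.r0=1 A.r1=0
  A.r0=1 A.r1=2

missing: A.r0=1 A.r1=1

outcome vector order: (A.r0,A.r1)
[PSO] allowed = {<0 0>, <0 1>, <0 2>, <1 0>, <1 1>, <1 2>}
PSO∖claimed = {<1 1>}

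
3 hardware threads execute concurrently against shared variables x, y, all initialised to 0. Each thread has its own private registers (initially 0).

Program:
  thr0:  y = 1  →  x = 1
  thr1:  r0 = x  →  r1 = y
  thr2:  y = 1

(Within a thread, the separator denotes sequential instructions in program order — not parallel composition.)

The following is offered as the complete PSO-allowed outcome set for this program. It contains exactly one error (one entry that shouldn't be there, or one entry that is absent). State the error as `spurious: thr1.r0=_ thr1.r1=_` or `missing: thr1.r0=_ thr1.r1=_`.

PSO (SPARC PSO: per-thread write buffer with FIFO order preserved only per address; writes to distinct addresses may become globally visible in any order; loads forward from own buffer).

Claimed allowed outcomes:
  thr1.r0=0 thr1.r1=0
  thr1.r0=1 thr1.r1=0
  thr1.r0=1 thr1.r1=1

missing: thr1.r0=0 thr1.r1=1

outcome vector order: (thr1.r0,thr1.r1)
under PSO → 0/0 0/1 1/0 1/1
PSO∖claimed = {0/1}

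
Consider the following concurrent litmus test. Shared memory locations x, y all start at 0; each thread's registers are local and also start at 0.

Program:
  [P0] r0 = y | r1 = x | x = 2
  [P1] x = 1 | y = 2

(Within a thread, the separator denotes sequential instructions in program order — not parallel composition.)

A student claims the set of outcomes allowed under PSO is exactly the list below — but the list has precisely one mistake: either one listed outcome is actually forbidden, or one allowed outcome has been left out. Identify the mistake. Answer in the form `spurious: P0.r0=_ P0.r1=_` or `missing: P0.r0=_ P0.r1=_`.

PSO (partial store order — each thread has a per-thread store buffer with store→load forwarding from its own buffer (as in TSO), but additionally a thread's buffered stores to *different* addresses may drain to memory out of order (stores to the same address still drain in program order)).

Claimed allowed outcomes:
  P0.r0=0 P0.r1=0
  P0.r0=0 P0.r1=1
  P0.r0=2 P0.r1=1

outcome vector order: (P0.r0,P0.r1)
PSO: 4 outcomes — {00; 01; 20; 21}
PSO∖claimed = {20}

missing: P0.r0=2 P0.r1=0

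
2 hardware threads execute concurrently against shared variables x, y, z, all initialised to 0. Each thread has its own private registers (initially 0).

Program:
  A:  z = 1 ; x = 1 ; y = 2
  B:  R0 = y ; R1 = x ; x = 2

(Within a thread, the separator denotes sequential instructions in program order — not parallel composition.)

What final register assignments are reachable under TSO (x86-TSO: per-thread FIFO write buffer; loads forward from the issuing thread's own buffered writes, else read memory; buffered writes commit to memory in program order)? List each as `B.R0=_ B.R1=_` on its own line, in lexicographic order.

B.R0=0 B.R1=0
B.R0=0 B.R1=1
B.R0=2 B.R1=1

outcome vector order: (B.R0,B.R1)
|TSO outcomes| = 3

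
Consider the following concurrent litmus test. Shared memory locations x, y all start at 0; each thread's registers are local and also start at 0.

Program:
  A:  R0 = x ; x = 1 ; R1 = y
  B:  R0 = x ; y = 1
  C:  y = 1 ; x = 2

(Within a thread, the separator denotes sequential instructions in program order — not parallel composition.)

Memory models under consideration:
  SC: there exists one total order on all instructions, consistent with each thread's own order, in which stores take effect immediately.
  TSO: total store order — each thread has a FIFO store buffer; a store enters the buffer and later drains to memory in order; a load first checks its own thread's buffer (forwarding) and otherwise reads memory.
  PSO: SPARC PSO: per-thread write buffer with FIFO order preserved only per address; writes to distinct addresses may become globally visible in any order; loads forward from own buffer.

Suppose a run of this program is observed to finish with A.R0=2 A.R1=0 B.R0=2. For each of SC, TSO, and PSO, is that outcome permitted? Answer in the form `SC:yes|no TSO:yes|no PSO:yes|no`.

SC:no TSO:no PSO:yes

outcome vector order: (A.R0,A.R1,B.R0)
[SC] allowed = {<0 0 0> <0 0 1> <0 0 2> <0 1 0> <0 1 1> <0 1 2> <2 1 0> <2 1 1> <2 1 2>}
[TSO] allowed = {<0 0 0> <0 0 1> <0 0 2> <0 1 0> <0 1 1> <0 1 2> <2 1 0> <2 1 1> <2 1 2>}
[PSO] allowed = {<0 0 0> <0 0 1> <0 0 2> <0 1 0> <0 1 1> <0 1 2> <2 0 0> <2 0 1> <2 0 2> <2 1 0> <2 1 1> <2 1 2>}
target <2 0 2> ∈ {PSO}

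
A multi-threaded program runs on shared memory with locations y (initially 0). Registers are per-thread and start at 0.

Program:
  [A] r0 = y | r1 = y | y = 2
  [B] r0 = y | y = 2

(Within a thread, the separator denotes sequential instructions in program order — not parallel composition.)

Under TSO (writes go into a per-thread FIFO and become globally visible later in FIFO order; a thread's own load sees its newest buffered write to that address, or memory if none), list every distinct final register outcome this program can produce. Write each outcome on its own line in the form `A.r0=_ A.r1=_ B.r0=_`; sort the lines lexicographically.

A.r0=0 A.r1=0 B.r0=0
A.r0=0 A.r1=0 B.r0=2
A.r0=0 A.r1=2 B.r0=0
A.r0=2 A.r1=2 B.r0=0

outcome vector order: (A.r0,A.r1,B.r0)
|TSO outcomes| = 4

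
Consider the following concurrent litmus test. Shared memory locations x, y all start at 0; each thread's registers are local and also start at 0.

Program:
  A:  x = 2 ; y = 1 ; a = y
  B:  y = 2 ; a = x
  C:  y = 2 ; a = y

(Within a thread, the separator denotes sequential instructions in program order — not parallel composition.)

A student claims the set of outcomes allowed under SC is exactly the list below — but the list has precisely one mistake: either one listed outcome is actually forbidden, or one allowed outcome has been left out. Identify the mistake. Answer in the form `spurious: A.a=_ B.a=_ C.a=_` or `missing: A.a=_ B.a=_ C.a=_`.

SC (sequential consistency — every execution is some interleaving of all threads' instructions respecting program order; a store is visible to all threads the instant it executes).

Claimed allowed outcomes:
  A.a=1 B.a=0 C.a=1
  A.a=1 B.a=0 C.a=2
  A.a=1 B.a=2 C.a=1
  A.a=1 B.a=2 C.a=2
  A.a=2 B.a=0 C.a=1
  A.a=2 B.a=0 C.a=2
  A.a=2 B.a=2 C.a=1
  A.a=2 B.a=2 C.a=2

spurious: A.a=2 B.a=0 C.a=1

outcome vector order: (A.a,B.a,C.a)
[SC] allowed = {(1,0,1); (1,0,2); (1,2,1); (1,2,2); (2,0,2); (2,2,1); (2,2,2)}
claimed∖SC = {(2,0,1)}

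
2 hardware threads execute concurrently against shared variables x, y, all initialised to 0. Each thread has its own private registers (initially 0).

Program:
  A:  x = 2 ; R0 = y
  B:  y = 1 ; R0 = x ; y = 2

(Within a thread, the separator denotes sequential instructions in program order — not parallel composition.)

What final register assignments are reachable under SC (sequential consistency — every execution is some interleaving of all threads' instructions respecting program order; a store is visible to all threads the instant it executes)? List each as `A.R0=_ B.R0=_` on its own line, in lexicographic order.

A.R0=0 B.R0=2
A.R0=1 B.R0=0
A.R0=1 B.R0=2
A.R0=2 B.R0=0
A.R0=2 B.R0=2

outcome vector order: (A.R0,B.R0)
|SC outcomes| = 5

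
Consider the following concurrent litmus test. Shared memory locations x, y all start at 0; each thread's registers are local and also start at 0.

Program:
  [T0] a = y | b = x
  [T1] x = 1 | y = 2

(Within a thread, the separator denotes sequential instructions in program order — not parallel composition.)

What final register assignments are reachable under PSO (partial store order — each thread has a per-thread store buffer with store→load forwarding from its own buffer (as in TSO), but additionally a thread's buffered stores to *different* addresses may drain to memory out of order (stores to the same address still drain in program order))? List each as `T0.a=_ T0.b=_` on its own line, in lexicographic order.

outcome vector order: (T0.a,T0.b)
|PSO outcomes| = 4

T0.a=0 T0.b=0
T0.a=0 T0.b=1
T0.a=2 T0.b=0
T0.a=2 T0.b=1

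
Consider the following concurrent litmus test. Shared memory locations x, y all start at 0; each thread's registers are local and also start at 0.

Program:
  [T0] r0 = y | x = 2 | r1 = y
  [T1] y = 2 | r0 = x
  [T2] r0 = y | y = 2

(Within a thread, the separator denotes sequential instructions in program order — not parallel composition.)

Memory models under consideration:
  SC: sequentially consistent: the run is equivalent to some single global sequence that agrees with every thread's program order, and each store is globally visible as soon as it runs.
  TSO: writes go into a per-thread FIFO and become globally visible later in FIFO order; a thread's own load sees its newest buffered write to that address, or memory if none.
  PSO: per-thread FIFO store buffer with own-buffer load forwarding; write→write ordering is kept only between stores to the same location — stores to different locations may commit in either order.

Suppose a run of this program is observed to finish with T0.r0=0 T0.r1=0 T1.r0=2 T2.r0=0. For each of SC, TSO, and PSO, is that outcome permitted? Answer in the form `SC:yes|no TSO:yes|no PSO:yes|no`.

outcome vector order: (T0.r0,T0.r1,T1.r0,T2.r0)
[SC] allowed = {(0,0,2,0) (0,0,2,2) (0,2,0,0) (0,2,0,2) (0,2,2,0) (0,2,2,2) (2,2,0,0) (2,2,0,2) (2,2,2,0) (2,2,2,2)}
[TSO] allowed = {(0,0,0,0) (0,0,0,2) (0,0,2,0) (0,0,2,2) (0,2,0,0) (0,2,0,2) (0,2,2,0) (0,2,2,2) (2,2,0,0) (2,2,0,2) (2,2,2,0) (2,2,2,2)}
[PSO] allowed = {(0,0,0,0) (0,0,0,2) (0,0,2,0) (0,0,2,2) (0,2,0,0) (0,2,0,2) (0,2,2,0) (0,2,2,2) (2,2,0,0) (2,2,0,2) (2,2,2,0) (2,2,2,2)}
target (0,0,2,0) ∈ {SC,TSO,PSO}

SC:yes TSO:yes PSO:yes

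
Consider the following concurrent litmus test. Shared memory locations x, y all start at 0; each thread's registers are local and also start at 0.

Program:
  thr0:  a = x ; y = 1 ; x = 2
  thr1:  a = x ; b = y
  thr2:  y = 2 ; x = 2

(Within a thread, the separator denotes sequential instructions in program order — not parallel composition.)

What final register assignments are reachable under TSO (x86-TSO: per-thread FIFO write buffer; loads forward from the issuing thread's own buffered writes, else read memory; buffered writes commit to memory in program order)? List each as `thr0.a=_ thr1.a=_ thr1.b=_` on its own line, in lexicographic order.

thr0.a=0 thr1.a=0 thr1.b=0
thr0.a=0 thr1.a=0 thr1.b=1
thr0.a=0 thr1.a=0 thr1.b=2
thr0.a=0 thr1.a=2 thr1.b=1
thr0.a=0 thr1.a=2 thr1.b=2
thr0.a=2 thr1.a=0 thr1.b=0
thr0.a=2 thr1.a=0 thr1.b=1
thr0.a=2 thr1.a=0 thr1.b=2
thr0.a=2 thr1.a=2 thr1.b=1
thr0.a=2 thr1.a=2 thr1.b=2

outcome vector order: (thr0.a,thr1.a,thr1.b)
|TSO outcomes| = 10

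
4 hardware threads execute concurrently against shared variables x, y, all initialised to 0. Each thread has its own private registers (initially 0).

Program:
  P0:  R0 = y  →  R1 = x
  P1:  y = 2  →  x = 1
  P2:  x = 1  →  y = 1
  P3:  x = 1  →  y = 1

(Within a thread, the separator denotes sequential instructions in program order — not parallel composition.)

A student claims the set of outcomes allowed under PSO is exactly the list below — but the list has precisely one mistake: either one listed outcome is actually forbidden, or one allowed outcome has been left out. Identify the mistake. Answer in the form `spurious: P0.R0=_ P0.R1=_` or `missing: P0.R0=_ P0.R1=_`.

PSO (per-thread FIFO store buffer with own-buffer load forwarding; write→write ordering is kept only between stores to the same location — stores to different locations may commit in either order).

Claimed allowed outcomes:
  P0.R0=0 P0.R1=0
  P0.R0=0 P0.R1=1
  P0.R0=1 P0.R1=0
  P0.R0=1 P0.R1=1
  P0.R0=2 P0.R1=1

missing: P0.R0=2 P0.R1=0

outcome vector order: (P0.R0,P0.R1)
PSO: 6 outcomes — {(0,0); (0,1); (1,0); (1,1); (2,0); (2,1)}
PSO∖claimed = {(2,0)}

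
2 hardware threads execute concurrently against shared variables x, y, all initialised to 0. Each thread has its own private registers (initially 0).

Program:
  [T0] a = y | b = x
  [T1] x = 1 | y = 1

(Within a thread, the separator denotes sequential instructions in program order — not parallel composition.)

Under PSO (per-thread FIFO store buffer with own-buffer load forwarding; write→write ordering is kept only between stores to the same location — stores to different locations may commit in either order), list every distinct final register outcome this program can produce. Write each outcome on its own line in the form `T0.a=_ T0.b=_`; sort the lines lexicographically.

outcome vector order: (T0.a,T0.b)
|PSO outcomes| = 4

T0.a=0 T0.b=0
T0.a=0 T0.b=1
T0.a=1 T0.b=0
T0.a=1 T0.b=1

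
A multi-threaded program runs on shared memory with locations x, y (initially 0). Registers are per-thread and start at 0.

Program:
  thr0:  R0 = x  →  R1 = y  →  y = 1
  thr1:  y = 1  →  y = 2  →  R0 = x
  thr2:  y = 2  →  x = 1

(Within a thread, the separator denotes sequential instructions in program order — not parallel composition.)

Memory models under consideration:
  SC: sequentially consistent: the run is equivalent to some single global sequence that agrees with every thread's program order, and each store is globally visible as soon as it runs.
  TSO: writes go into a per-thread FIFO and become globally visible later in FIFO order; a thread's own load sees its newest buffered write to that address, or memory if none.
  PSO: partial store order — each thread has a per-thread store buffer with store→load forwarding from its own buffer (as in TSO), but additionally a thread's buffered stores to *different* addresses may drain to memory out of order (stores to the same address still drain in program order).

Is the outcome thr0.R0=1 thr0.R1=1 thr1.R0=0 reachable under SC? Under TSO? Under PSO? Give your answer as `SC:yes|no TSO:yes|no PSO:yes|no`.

SC:no TSO:yes PSO:yes

outcome vector order: (thr0.R0,thr0.R1,thr1.R0)
under SC → (0,0,0) (0,0,1) (0,1,0) (0,1,1) (0,2,0) (0,2,1) (1,1,1) (1,2,0) (1,2,1)
under TSO → (0,0,0) (0,0,1) (0,1,0) (0,1,1) (0,2,0) (0,2,1) (1,1,0) (1,1,1) (1,2,0) (1,2,1)
under PSO → (0,0,0) (0,0,1) (0,1,0) (0,1,1) (0,2,0) (0,2,1) (1,0,0) (1,0,1) (1,1,0) (1,1,1) (1,2,0) (1,2,1)
target (1,1,0) ∈ {TSO,PSO}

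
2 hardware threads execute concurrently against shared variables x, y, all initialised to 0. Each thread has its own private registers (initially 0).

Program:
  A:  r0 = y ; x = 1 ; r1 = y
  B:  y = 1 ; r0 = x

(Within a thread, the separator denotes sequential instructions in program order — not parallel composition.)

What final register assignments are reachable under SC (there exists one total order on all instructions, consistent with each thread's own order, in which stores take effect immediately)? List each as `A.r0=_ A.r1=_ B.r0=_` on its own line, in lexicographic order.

A.r0=0 A.r1=0 B.r0=1
A.r0=0 A.r1=1 B.r0=0
A.r0=0 A.r1=1 B.r0=1
A.r0=1 A.r1=1 B.r0=0
A.r0=1 A.r1=1 B.r0=1

outcome vector order: (A.r0,A.r1,B.r0)
|SC outcomes| = 5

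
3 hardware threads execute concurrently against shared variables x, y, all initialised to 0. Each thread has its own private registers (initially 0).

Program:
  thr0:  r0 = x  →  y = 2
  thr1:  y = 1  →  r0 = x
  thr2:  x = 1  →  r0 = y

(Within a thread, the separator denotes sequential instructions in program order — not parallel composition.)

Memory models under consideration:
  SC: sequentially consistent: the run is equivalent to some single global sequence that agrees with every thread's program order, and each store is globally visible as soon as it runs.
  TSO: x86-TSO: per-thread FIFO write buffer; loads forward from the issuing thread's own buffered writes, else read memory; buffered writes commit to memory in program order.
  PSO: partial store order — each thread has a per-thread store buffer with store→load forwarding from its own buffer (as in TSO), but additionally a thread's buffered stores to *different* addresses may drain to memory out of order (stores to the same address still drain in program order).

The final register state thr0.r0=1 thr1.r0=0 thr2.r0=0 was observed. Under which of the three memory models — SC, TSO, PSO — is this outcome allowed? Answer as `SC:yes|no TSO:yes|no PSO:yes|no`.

SC:no TSO:yes PSO:yes

outcome vector order: (thr0.r0,thr1.r0,thr2.r0)
SC: 10 outcomes — {<0 0 1>; <0 0 2>; <0 1 0>; <0 1 1>; <0 1 2>; <1 0 1>; <1 0 2>; <1 1 0>; <1 1 1>; <1 1 2>}
TSO: 12 outcomes — {<0 0 0>; <0 0 1>; <0 0 2>; <0 1 0>; <0 1 1>; <0 1 2>; <1 0 0>; <1 0 1>; <1 0 2>; <1 1 0>; <1 1 1>; <1 1 2>}
PSO: 12 outcomes — {<0 0 0>; <0 0 1>; <0 0 2>; <0 1 0>; <0 1 1>; <0 1 2>; <1 0 0>; <1 0 1>; <1 0 2>; <1 1 0>; <1 1 1>; <1 1 2>}
target <1 0 0> ∈ {TSO,PSO}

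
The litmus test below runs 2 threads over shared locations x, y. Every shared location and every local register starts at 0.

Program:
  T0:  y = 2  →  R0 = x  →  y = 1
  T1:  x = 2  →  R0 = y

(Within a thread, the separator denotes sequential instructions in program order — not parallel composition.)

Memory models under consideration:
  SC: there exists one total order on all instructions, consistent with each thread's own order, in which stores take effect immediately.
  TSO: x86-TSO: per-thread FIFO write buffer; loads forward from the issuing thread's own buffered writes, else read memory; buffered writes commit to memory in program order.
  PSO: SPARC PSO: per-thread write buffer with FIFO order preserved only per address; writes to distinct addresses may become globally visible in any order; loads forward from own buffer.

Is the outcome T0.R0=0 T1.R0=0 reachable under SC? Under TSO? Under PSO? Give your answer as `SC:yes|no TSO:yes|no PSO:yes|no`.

SC:no TSO:yes PSO:yes

outcome vector order: (T0.R0,T1.R0)
SC (5): 0/1, 0/2, 2/0, 2/1, 2/2
TSO (6): 0/0, 0/1, 0/2, 2/0, 2/1, 2/2
PSO (6): 0/0, 0/1, 0/2, 2/0, 2/1, 2/2
target 0/0 ∈ {TSO,PSO}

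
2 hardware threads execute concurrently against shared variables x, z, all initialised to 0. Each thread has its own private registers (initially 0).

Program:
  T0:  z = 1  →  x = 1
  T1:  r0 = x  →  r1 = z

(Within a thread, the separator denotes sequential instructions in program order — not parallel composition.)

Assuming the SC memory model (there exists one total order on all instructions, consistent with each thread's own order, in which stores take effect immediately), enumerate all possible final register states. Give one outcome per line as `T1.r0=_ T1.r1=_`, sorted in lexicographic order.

T1.r0=0 T1.r1=0
T1.r0=0 T1.r1=1
T1.r0=1 T1.r1=1

outcome vector order: (T1.r0,T1.r1)
|SC outcomes| = 3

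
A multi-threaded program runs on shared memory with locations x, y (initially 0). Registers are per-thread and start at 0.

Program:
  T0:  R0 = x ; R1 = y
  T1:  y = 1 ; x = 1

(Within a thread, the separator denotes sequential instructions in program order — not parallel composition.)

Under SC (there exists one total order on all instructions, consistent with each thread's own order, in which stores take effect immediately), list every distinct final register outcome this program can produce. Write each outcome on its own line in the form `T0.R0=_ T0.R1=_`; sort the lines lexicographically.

T0.R0=0 T0.R1=0
T0.R0=0 T0.R1=1
T0.R0=1 T0.R1=1

outcome vector order: (T0.R0,T0.R1)
|SC outcomes| = 3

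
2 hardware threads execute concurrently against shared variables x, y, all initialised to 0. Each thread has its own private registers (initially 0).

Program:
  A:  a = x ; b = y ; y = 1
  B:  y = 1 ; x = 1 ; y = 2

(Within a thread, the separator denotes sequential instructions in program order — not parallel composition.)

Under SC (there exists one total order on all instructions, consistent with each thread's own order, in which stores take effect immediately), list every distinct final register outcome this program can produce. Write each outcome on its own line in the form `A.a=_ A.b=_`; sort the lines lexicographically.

A.a=0 A.b=0
A.a=0 A.b=1
A.a=0 A.b=2
A.a=1 A.b=1
A.a=1 A.b=2

outcome vector order: (A.a,A.b)
|SC outcomes| = 5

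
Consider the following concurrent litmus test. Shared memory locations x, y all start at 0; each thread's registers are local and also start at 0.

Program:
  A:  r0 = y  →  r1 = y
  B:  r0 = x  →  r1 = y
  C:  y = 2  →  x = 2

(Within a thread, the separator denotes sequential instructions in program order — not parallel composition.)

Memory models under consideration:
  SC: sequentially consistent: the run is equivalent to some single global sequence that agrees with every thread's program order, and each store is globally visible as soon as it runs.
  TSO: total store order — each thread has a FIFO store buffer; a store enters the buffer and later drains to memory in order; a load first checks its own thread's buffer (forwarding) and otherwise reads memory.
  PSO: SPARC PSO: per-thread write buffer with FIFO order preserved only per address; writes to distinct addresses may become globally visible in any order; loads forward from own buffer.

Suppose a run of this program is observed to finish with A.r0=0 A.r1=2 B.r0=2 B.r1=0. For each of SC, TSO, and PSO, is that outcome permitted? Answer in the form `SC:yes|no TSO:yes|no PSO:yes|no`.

SC:no TSO:no PSO:yes

outcome vector order: (A.r0,A.r1,B.r0,B.r1)
[SC] allowed = {0000 0002 0022 0200 0202 0222 2200 2202 2222}
[TSO] allowed = {0000 0002 0022 0200 0202 0222 2200 2202 2222}
[PSO] allowed = {0000 0002 0020 0022 0200 0202 0220 0222 2200 2202 2220 2222}
target 0220 ∈ {PSO}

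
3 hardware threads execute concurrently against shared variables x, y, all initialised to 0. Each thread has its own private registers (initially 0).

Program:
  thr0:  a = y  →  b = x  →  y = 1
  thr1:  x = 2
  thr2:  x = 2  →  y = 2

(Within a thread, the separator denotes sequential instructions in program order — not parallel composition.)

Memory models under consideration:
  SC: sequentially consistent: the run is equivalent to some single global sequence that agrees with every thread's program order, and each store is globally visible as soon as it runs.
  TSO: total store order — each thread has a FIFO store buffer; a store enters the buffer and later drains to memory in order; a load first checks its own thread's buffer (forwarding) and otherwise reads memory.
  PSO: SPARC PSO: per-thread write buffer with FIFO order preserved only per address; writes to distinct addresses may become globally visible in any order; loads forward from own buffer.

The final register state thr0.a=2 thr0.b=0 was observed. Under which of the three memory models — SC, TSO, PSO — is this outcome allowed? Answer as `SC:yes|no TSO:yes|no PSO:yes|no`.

SC:no TSO:no PSO:yes

outcome vector order: (thr0.a,thr0.b)
[SC] allowed = {0/0, 0/2, 2/2}
[TSO] allowed = {0/0, 0/2, 2/2}
[PSO] allowed = {0/0, 0/2, 2/0, 2/2}
target 2/0 ∈ {PSO}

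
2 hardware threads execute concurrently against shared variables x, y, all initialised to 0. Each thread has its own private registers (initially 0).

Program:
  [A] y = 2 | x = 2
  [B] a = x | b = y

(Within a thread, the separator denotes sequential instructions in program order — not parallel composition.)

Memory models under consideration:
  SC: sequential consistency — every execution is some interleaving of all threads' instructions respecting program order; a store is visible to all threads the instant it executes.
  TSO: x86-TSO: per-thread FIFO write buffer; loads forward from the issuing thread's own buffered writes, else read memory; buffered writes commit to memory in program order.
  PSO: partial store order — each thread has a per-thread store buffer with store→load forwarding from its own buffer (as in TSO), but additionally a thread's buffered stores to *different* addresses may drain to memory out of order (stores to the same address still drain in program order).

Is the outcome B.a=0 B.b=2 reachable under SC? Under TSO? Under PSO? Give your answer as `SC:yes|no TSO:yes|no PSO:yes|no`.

outcome vector order: (B.a,B.b)
under SC → 0/0 0/2 2/2
under TSO → 0/0 0/2 2/2
under PSO → 0/0 0/2 2/0 2/2
target 0/2 ∈ {SC,TSO,PSO}

SC:yes TSO:yes PSO:yes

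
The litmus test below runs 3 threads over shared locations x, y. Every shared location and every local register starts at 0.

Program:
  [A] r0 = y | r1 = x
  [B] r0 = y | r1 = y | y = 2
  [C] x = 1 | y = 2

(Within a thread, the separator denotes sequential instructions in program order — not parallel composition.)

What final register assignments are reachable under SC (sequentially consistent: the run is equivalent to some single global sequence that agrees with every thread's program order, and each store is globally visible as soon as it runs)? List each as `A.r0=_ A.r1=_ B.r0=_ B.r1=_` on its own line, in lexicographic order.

outcome vector order: (A.r0,A.r1,B.r0,B.r1)
|SC outcomes| = 10

A.r0=0 A.r1=0 B.r0=0 B.r1=0
A.r0=0 A.r1=0 B.r0=0 B.r1=2
A.r0=0 A.r1=0 B.r0=2 B.r1=2
A.r0=0 A.r1=1 B.r0=0 B.r1=0
A.r0=0 A.r1=1 B.r0=0 B.r1=2
A.r0=0 A.r1=1 B.r0=2 B.r1=2
A.r0=2 A.r1=0 B.r0=0 B.r1=0
A.r0=2 A.r1=1 B.r0=0 B.r1=0
A.r0=2 A.r1=1 B.r0=0 B.r1=2
A.r0=2 A.r1=1 B.r0=2 B.r1=2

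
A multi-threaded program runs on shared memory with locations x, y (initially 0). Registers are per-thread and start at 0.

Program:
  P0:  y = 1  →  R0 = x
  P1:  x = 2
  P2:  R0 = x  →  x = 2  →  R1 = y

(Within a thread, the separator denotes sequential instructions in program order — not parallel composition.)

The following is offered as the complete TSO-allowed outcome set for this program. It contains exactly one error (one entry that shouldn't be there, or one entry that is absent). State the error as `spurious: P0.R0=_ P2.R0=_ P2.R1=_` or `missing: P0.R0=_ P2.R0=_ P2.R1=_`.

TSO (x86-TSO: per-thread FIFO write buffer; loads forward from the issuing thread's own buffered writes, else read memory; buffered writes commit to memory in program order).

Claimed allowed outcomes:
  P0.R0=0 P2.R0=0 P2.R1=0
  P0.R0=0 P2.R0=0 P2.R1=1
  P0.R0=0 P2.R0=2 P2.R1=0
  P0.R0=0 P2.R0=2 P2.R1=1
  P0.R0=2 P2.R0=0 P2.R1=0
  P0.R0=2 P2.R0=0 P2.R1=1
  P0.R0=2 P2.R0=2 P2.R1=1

outcome vector order: (P0.R0,P2.R0,P2.R1)
TSO: 8 outcomes — {0/0/0 0/0/1 0/2/0 0/2/1 2/0/0 2/0/1 2/2/0 2/2/1}
TSO∖claimed = {2/2/0}

missing: P0.R0=2 P2.R0=2 P2.R1=0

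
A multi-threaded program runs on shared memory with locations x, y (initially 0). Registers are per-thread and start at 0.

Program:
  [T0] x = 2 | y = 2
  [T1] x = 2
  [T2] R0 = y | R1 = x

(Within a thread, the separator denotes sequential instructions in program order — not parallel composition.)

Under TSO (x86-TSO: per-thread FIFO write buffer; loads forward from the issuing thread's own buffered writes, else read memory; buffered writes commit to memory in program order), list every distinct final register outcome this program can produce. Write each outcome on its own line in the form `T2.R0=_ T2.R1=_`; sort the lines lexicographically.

outcome vector order: (T2.R0,T2.R1)
|TSO outcomes| = 3

T2.R0=0 T2.R1=0
T2.R0=0 T2.R1=2
T2.R0=2 T2.R1=2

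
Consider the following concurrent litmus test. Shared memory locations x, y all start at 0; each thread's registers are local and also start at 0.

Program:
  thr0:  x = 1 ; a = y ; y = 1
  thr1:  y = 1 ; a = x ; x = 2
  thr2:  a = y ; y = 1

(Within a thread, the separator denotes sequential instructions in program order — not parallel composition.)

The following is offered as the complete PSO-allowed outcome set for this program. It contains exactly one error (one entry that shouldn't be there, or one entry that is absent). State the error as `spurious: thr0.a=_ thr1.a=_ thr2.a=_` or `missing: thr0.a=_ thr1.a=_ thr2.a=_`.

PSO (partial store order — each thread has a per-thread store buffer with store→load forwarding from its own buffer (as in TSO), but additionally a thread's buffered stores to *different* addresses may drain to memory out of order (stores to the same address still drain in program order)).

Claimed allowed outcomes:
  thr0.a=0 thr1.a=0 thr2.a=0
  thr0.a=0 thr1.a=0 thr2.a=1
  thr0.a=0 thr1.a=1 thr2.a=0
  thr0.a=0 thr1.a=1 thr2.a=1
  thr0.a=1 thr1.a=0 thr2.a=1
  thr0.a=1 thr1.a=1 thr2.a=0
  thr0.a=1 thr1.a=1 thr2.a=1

outcome vector order: (thr0.a,thr1.a,thr2.a)
[PSO] allowed = {0/0/0, 0/0/1, 0/1/0, 0/1/1, 1/0/0, 1/0/1, 1/1/0, 1/1/1}
PSO∖claimed = {1/0/0}

missing: thr0.a=1 thr1.a=0 thr2.a=0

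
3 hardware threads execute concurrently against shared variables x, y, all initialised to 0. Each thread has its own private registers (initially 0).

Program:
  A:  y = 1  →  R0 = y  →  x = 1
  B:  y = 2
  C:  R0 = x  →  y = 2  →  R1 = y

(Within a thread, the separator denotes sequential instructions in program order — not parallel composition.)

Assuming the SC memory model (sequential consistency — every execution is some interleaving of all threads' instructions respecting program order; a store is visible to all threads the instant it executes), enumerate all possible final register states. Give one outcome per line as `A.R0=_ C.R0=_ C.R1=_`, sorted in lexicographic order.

outcome vector order: (A.R0,C.R0,C.R1)
|SC outcomes| = 6

A.R0=1 C.R0=0 C.R1=1
A.R0=1 C.R0=0 C.R1=2
A.R0=1 C.R0=1 C.R1=2
A.R0=2 C.R0=0 C.R1=1
A.R0=2 C.R0=0 C.R1=2
A.R0=2 C.R0=1 C.R1=2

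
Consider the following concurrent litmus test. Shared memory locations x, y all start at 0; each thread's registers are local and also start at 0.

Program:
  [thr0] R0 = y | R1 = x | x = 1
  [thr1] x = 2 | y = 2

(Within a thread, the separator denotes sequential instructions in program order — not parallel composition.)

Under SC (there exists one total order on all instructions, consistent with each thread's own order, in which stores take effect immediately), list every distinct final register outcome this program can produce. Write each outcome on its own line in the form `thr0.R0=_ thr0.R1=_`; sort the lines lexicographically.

outcome vector order: (thr0.R0,thr0.R1)
|SC outcomes| = 3

thr0.R0=0 thr0.R1=0
thr0.R0=0 thr0.R1=2
thr0.R0=2 thr0.R1=2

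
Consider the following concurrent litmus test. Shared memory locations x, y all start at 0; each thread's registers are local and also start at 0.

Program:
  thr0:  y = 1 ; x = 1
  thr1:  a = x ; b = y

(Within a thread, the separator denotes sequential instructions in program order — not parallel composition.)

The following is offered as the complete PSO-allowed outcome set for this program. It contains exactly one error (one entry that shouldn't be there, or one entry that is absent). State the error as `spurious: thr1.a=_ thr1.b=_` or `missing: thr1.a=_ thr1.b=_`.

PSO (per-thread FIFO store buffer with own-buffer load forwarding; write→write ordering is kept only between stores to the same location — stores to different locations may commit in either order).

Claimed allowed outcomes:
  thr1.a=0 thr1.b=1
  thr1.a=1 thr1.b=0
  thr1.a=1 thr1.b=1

outcome vector order: (thr1.a,thr1.b)
PSO (4): <0 0> <0 1> <1 0> <1 1>
PSO∖claimed = {<0 0>}

missing: thr1.a=0 thr1.b=0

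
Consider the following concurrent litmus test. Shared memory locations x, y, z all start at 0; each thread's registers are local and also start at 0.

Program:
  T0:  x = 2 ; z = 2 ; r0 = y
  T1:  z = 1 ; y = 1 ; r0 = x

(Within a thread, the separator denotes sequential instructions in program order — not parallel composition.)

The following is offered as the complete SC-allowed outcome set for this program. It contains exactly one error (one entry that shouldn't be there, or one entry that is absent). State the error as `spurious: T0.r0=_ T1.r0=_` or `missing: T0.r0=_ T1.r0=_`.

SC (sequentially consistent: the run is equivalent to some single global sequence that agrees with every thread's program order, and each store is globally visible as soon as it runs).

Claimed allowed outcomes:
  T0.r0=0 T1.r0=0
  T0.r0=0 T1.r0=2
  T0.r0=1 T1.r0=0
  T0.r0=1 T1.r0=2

outcome vector order: (T0.r0,T1.r0)
under SC → 02; 10; 12
claimed∖SC = {00}

spurious: T0.r0=0 T1.r0=0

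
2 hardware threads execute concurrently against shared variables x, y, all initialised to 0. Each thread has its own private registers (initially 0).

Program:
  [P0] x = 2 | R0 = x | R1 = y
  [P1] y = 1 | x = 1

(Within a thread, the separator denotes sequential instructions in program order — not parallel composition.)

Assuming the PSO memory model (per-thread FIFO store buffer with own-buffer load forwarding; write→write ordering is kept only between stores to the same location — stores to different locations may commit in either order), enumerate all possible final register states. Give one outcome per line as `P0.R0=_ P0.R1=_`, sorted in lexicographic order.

P0.R0=1 P0.R1=0
P0.R0=1 P0.R1=1
P0.R0=2 P0.R1=0
P0.R0=2 P0.R1=1

outcome vector order: (P0.R0,P0.R1)
|PSO outcomes| = 4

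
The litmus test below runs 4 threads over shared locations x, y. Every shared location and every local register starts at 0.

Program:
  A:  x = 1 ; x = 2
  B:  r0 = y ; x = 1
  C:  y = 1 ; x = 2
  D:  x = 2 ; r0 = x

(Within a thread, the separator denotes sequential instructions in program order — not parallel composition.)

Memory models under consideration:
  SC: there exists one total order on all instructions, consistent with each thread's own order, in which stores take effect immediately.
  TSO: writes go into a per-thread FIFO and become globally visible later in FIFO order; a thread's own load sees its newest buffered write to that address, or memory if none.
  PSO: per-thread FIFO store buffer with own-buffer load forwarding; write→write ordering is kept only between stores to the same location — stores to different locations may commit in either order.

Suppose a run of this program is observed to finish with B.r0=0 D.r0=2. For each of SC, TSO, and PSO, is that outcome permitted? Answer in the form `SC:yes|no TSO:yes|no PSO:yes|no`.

SC:yes TSO:yes PSO:yes

outcome vector order: (B.r0,D.r0)
[SC] allowed = {(0,1), (0,2), (1,1), (1,2)}
[TSO] allowed = {(0,1), (0,2), (1,1), (1,2)}
[PSO] allowed = {(0,1), (0,2), (1,1), (1,2)}
target (0,2) ∈ {SC,TSO,PSO}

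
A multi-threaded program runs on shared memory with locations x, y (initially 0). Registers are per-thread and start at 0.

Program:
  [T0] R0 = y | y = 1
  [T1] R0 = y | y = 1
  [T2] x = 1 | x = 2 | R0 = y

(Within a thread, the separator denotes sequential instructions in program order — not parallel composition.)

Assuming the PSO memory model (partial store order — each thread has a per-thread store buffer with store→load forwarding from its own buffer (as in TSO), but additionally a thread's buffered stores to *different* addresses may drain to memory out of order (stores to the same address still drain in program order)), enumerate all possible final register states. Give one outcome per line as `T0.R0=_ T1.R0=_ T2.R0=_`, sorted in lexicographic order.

outcome vector order: (T0.R0,T1.R0,T2.R0)
|PSO outcomes| = 6

T0.R0=0 T1.R0=0 T2.R0=0
T0.R0=0 T1.R0=0 T2.R0=1
T0.R0=0 T1.R0=1 T2.R0=0
T0.R0=0 T1.R0=1 T2.R0=1
T0.R0=1 T1.R0=0 T2.R0=0
T0.R0=1 T1.R0=0 T2.R0=1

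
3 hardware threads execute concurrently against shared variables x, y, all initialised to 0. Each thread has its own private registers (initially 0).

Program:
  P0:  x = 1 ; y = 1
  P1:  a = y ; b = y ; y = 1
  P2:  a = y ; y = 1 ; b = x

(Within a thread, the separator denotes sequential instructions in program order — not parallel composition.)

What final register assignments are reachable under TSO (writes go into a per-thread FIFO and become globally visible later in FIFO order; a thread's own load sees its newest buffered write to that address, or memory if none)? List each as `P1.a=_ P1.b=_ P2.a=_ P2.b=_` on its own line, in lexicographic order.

P1.a=0 P1.b=0 P2.a=0 P2.b=0
P1.a=0 P1.b=0 P2.a=0 P2.b=1
P1.a=0 P1.b=0 P2.a=1 P2.b=0
P1.a=0 P1.b=0 P2.a=1 P2.b=1
P1.a=0 P1.b=1 P2.a=0 P2.b=0
P1.a=0 P1.b=1 P2.a=0 P2.b=1
P1.a=0 P1.b=1 P2.a=1 P2.b=1
P1.a=1 P1.b=1 P2.a=0 P2.b=0
P1.a=1 P1.b=1 P2.a=0 P2.b=1
P1.a=1 P1.b=1 P2.a=1 P2.b=1

outcome vector order: (P1.a,P1.b,P2.a,P2.b)
|TSO outcomes| = 10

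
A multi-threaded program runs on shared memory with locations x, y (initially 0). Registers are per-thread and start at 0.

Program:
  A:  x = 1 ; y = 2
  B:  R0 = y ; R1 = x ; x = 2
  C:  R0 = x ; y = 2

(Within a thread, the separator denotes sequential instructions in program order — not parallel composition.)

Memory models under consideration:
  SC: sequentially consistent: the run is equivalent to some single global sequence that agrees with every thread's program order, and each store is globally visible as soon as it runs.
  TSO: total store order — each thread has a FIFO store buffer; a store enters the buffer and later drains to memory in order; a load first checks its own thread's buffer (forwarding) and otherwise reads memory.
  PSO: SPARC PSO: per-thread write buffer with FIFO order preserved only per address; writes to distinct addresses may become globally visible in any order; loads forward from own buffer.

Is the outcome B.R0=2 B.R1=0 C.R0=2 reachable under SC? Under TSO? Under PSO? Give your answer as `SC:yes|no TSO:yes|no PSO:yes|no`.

SC:no TSO:no PSO:yes

outcome vector order: (B.R0,B.R1,C.R0)
under SC → 000, 001, 002, 010, 011, 012, 200, 210, 211, 212
under TSO → 000, 001, 002, 010, 011, 012, 200, 210, 211, 212
under PSO → 000, 001, 002, 010, 011, 012, 200, 201, 202, 210, 211, 212
target 202 ∈ {PSO}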